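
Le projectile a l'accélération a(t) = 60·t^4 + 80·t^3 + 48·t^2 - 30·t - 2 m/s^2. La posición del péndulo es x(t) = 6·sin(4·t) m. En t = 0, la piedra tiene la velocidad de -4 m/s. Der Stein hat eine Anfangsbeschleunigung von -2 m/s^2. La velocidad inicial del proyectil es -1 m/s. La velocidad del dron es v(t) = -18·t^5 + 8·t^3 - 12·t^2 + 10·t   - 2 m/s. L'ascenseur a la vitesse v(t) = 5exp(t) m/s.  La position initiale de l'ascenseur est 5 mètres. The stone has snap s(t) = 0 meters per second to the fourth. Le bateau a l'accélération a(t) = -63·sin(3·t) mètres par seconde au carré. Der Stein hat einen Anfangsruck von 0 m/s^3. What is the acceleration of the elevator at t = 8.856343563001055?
Starting from velocity v(t) = 5·exp(t), we take 1 derivative. The derivative of velocity gives acceleration: a(t) = 5·exp(t). From the given acceleration equation a(t) = 5·exp(t), we substitute t = 8.856343563001055 to get a = 35093.8603529723.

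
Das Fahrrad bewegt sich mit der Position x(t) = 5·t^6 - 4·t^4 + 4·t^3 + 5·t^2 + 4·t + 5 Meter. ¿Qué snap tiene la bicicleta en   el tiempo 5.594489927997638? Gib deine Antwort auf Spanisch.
Partiendo de la posición x(t) = 5·t^6 - 4·t^4 + 4·t^3 + 5·t^2 + 4·t + 5, tomamos 4 derivadas. Tomando d/dt de x(t), encontramos v(t) = 30·t^5 - 16·t^3 + 12·t^2 + 10·t + 4. Derivando la velocidad, obtenemos la aceleración: a(t) = 150·t^4 - 48·t^2 + 24·t + 10. Tomando d/dt de a(t), encontramos j(t) = 600·t^3 - 96·t + 24. Tomando d/dt de j(t), encontramos s(t) = 1800·t^2 - 96. De la ecuación del snap s(t) = 1800·t^2 - 96, sustituimos t = 5.594489927997638 para obtener s = 56240.9715980406.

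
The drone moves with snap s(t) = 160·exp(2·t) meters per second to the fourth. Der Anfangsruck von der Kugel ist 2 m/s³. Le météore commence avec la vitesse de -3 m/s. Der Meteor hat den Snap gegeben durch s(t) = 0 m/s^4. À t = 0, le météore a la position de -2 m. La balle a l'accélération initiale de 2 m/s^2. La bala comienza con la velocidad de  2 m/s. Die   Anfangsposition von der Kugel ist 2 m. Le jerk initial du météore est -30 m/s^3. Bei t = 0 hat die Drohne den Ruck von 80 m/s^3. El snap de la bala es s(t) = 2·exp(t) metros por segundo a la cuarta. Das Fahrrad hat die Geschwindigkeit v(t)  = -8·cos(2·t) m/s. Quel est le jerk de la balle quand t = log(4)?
Pour résoudre ceci, nous devons prendre 1 intégrale de notre équation du snap s(t) = 2·exp(t). En intégrant le snap et en utilisant la condition initiale j(0) = 2, nous obtenons j(t) = 2·exp(t). En utilisant j(t) = 2·exp(t) et en substituant t = log(4), nous trouvons j = 8.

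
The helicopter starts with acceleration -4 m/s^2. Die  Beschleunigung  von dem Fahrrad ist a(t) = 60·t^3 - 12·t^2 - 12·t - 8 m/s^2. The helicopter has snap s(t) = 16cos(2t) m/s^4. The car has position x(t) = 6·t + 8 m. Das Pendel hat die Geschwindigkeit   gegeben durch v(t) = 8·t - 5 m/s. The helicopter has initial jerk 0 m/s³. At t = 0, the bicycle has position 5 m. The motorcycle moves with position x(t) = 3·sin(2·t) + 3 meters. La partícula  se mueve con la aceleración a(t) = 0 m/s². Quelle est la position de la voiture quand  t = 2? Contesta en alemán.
Wir haben die Position x(t) = 6·t + 8. Durch Einsetzen von t = 2: x(2) = 20.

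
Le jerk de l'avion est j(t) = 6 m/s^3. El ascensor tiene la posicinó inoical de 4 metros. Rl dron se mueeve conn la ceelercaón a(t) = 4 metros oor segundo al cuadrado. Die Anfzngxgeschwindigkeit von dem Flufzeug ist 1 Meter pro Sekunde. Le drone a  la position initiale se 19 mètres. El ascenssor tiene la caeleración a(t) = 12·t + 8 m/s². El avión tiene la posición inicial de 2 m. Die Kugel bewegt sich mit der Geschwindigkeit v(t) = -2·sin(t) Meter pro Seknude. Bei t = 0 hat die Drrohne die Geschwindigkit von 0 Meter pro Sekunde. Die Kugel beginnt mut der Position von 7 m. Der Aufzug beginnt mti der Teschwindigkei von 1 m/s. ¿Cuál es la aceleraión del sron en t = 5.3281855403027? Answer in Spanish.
Usando a(t) = 4 y sustituyendo t = 5.3281855403027, encontramos a = 4.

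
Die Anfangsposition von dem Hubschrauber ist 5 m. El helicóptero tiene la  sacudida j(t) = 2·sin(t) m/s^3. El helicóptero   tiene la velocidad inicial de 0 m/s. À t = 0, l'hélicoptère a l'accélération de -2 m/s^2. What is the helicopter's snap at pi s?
We must differentiate our jerk equation j(t) = 2·sin(t) 1 time. Taking d/dt of j(t), we find s(t) = 2·cos(t). We have snap s(t) = 2·cos(t). Substituting t = pi: s(pi) = -2.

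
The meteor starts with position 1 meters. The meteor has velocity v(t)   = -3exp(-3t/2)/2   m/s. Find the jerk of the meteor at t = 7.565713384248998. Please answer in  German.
Ausgehend von der Geschwindigkeit v(t) = -3·exp(-3·t/2)/2, nehmen wir 2 Ableitungen. Die Ableitung von der Geschwindigkeit ergibt die Beschleunigung: a(t) = 9·exp(-3·t/2)/4. Mit d/dt von a(t) finden wir j(t) = -27·exp(-3·t/2)/8. Wir haben den Ruck j(t) = -27·exp(-3·t/2)/8. Durch Einsetzen von t = 7.565713384248998: j(7.565713384248998) = -0.0000397788675785488.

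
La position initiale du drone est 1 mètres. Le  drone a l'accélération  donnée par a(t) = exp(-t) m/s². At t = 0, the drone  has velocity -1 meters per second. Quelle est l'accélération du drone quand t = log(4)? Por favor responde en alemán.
Wir haben die Beschleunigung a(t) = exp(-t). Durch Einsetzen von t = log(4): a(log(4)) = 1/4.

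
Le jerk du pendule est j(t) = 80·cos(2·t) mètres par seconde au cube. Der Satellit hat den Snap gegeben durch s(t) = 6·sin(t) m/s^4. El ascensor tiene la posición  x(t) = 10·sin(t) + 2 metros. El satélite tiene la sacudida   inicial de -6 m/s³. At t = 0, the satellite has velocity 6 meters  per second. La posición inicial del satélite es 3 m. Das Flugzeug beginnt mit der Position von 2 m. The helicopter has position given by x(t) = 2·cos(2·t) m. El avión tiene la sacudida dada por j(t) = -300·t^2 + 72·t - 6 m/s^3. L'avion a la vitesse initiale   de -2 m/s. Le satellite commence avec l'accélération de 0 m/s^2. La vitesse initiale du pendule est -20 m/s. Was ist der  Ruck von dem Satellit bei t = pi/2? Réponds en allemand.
Wir müssen unsere Gleichung für den Snap s(t) = 6·sin(t) 1-mal integrieren. Mit ∫s(t)dt und Anwendung von j(0) = -6, finden wir j(t) = -6·cos(t). Mit j(t) = -6·cos(t) und Einsetzen von t = pi/2, finden wir j = 0.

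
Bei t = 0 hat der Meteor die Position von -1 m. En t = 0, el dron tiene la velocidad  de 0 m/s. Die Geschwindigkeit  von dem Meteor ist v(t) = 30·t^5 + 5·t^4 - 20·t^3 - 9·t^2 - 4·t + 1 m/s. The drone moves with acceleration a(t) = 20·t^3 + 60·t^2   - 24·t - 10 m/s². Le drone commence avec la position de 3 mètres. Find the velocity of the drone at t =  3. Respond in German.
Um dies zu lösen, müssen wir 1 Integral unserer Gleichung für die Beschleunigung a(t) = 20·t^3 + 60·t^2 - 24·t - 10 finden. Durch Integration von der Beschleunigung und Verwendung der Anfangsbedingung v(0) = 0, erhalten wir v(t) = t·(5·t^3 + 20·t^2 - 12·t - 10). Mit v(t) = t·(5·t^3 + 20·t^2 - 12·t - 10) und Einsetzen von t = 3, finden wir v = 807.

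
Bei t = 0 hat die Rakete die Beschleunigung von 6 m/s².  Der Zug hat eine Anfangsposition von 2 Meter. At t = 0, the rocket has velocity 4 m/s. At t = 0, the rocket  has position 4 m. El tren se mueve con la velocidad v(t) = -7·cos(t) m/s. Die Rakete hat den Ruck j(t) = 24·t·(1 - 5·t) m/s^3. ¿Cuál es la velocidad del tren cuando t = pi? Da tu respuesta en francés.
En utilisant v(t) = -7·cos(t) et en substituant t = pi, nous trouvons v = 7.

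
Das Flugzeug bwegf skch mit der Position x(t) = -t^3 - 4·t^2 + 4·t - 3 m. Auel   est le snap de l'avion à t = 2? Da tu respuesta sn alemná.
Um dies zu lösen, müssen wir 4 Ableitungen unserer Gleichung für die Position x(t) = -t^3 - 4·t^2 + 4·t - 3 nehmen. Durch Ableiten von der Position erhalten wir die Geschwindigkeit: v(t) = -3·t^2 - 8·t + 4. Durch Ableiten von der Geschwindigkeit erhalten wir die Beschleunigung: a(t) = -6·t - 8. Mit d/dt von a(t) finden wir j(t) = -6. Durch Ableiten von dem Ruck erhalten wir den Snap: s(t) = 0. Aus der Gleichung für den Snap s(t) = 0, setzen wir t = 2 ein und erhalten s = 0.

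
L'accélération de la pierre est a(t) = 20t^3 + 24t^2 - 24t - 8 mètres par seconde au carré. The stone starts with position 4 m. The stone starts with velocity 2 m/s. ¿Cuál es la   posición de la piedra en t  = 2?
Partiendo de la aceleración a(t) = 20·t^3 + 24·t^2 - 24·t - 8, tomamos 2 integrales. Integrando la aceleración y usando la condición inicial v(0) = 2, obtenemos v(t) = 5·t^4 + 8·t^3 - 12·t^2 - 8·t + 2. Integrando la velocidad y usando la condición inicial x(0) = 4, obtenemos x(t) = t^5 + 2·t^4 - 4·t^3 - 4·t^2 + 2·t + 4. De la ecuación de la posición x(t) = t^5 + 2·t^4 - 4·t^3 - 4·t^2 + 2·t + 4, sustituimos t = 2 para obtener x = 24.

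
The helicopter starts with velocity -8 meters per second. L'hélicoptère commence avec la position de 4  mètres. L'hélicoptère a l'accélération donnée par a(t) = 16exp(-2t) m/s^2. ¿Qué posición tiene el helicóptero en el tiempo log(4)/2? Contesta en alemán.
Ausgehend von der Beschleunigung a(t) = 16·exp(-2·t), nehmen wir 2 Stammfunktionen. Das Integral von der Beschleunigung, mit v(0) = -8, ergibt die Geschwindigkeit: v(t) = -8·exp(-2·t). Mit ∫v(t)dt und Anwendung von x(0) = 4, finden wir x(t) = 4·exp(-2·t). Mit x(t) = 4·exp(-2·t) und Einsetzen von t = log(4)/2, finden wir x = 1.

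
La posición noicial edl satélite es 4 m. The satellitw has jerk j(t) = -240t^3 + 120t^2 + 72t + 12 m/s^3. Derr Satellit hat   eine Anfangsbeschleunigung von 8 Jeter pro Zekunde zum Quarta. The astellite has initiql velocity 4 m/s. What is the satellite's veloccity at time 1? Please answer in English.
We must find the integral of our jerk equation j(t) = -240·t^3 + 120·t^2 + 72·t + 12 2 times. Taking ∫j(t)dt and applying a(0) = 8, we find a(t) = -60·t^4 + 40·t^3 + 36·t^2 + 12·t + 8. Integrating acceleration and using the initial condition v(0) = 4, we get v(t) = -12·t^5 + 10·t^4 + 12·t^3 + 6·t^2 + 8·t + 4. We have velocity v(t) = -12·t^5 + 10·t^4 + 12·t^3 + 6·t^2 + 8·t + 4. Substituting t = 1: v(1) = 28.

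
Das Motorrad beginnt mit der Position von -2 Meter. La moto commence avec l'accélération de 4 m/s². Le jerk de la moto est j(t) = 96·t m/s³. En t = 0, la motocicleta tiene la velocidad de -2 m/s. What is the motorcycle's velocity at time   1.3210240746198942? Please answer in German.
Wir müssen die Stammfunktion unserer Gleichung für den Ruck j(t) = 96·t 2-mal finden. Die Stammfunktion von dem Ruck, mit a(0) = 4, ergibt die Beschleunigung: a(t) = 48·t^2 + 4. Mit ∫a(t)dt und Anwendung von v(0) = -2, finden wir v(t) = 16·t^3 + 4·t - 2. Wir haben die Geschwindigkeit v(t) = 16·t^3 + 4·t - 2. Durch Einsetzen von t = 1.3210240746198942: v(1.3210240746198942) = 40.1692994487715.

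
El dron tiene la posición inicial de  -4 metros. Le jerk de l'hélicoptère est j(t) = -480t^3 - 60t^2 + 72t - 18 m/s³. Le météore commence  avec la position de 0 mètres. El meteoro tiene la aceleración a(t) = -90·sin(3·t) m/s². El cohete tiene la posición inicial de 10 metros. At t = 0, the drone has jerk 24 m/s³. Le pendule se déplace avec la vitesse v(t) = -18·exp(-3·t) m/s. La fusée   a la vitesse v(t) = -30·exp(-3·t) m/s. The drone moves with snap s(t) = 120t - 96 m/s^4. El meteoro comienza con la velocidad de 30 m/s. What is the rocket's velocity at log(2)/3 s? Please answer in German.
Aus der Gleichung für die Geschwindigkeit v(t) = -30·exp(-3·t), setzen wir t = log(2)/3 ein und erhalten v = -15.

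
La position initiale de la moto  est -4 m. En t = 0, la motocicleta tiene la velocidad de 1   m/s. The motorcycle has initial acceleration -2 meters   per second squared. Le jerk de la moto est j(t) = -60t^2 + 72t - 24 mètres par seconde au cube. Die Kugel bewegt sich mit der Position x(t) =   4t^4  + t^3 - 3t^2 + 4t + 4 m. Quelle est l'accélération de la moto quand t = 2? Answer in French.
Nous devons trouver la primitive de notre équation du jerk j(t) = -60·t^2 + 72·t - 24 1 fois. La primitive du jerk est l'accélération. En utilisant a(0) = -2, nous obtenons a(t) = -20·t^3 + 36·t^2 - 24·t - 2. Nous avons l'accélération a(t) = -20·t^3 + 36·t^2 - 24·t - 2. En substituant t = 2: a(2) = -66.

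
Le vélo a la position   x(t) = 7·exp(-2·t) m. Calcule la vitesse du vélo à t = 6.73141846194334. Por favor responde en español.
Debemos derivar nuestra ecuación de la posición x(t) = 7·exp(-2·t) 1 vez. La derivada de la posición da la velocidad: v(t) = -14·exp(-2·t). Usando v(t) = -14·exp(-2·t) y sustituyendo t = 6.73141846194334, encontramos v = -0.0000199201336942537.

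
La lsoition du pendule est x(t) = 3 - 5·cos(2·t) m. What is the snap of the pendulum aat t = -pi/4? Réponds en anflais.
To solve this, we need to take 4 derivatives of our position equation x(t) = 3 - 5·cos(2·t). Taking d/dt of x(t), we find v(t) = 10·sin(2·t). Taking d/dt of v(t), we find a(t) = 20·cos(2·t). The derivative of acceleration gives jerk: j(t) = -40·sin(2·t). Differentiating jerk, we get snap: s(t) = -80·cos(2·t). We have snap s(t) = -80·cos(2·t). Substituting t = -pi/4: s(-pi/4) = 0.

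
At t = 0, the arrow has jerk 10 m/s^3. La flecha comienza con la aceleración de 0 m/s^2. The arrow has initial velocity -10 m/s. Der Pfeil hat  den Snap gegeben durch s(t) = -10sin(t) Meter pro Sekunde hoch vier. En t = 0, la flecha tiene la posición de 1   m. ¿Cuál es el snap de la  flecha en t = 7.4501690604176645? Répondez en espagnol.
Usando s(t) = -10·sin(t) y sustituyendo t = 7.4501690604176645, encontramos s = -9.19569617392362.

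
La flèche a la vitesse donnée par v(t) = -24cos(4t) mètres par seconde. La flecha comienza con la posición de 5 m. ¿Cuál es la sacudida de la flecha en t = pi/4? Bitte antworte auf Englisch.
We must differentiate our velocity equation v(t) = -24·cos(4·t) 2 times. Taking d/dt of v(t), we find a(t) = 96·sin(4·t). Differentiating acceleration, we get jerk: j(t) = 384·cos(4·t). Using j(t) = 384·cos(4·t) and substituting t = pi/4, we find j = -384.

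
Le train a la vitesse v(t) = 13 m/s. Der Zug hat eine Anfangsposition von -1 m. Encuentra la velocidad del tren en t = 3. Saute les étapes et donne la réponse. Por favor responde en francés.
À t = 3, v = 13.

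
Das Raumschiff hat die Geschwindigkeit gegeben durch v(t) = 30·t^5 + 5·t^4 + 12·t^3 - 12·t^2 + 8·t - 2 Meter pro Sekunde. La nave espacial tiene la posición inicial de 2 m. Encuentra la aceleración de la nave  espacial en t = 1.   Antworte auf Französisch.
Pour résoudre ceci, nous devons prendre 1 dérivée de notre équation de la vitesse v(t) = 30·t^5 + 5·t^4 + 12·t^3 - 12·t^2 + 8·t - 2. La dérivée de la vitesse donne l'accélération: a(t) = 150·t^4 + 20·t^3 + 36·t^2 - 24·t + 8. En utilisant a(t) = 150·t^4 + 20·t^3 + 36·t^2 - 24·t + 8 et en substituant t = 1, nous trouvons a = 190.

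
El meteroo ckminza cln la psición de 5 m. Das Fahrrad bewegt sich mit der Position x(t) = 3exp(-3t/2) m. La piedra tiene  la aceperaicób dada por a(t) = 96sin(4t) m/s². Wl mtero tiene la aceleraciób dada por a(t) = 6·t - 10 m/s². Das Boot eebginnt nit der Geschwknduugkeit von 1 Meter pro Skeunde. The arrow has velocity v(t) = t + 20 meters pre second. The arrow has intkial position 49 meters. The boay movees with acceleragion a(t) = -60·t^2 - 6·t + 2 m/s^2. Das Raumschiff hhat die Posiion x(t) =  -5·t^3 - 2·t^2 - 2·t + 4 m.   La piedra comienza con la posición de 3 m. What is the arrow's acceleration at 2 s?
To solve this, we need to take 1 derivative of our velocity equation v(t) = t + 20. Taking d/dt of v(t), we find a(t) = 1. Using a(t) = 1 and substituting t = 2, we find a = 1.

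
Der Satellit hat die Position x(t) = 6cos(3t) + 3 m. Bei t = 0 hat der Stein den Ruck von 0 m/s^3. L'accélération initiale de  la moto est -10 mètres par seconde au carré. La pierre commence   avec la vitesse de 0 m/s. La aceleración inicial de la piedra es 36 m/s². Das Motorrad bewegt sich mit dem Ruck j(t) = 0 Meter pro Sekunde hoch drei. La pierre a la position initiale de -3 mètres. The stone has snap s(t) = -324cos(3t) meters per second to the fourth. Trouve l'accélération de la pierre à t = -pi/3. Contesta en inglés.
To find the answer, we compute 2 integrals of s(t) = -324·cos(3·t). Integrating snap and using the initial condition j(0) = 0, we get j(t) = -108·sin(3·t). Finding the antiderivative of j(t) and using a(0) = 36: a(t) = 36·cos(3·t). From the given acceleration equation a(t) = 36·cos(3·t), we substitute t = -pi/3 to get a = -36.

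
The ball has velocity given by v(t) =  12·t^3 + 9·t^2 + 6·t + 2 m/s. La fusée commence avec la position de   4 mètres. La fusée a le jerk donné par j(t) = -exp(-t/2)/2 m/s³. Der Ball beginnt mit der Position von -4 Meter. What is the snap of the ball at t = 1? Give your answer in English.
Starting from velocity v(t) = 12·t^3 + 9·t^2 + 6·t + 2, we take 3 derivatives. Differentiating velocity, we get acceleration: a(t) = 36·t^2 + 18·t + 6. Differentiating acceleration, we get jerk: j(t) = 72·t + 18. The derivative of jerk gives snap: s(t) = 72. From the given snap equation s(t) = 72, we substitute t = 1 to get s = 72.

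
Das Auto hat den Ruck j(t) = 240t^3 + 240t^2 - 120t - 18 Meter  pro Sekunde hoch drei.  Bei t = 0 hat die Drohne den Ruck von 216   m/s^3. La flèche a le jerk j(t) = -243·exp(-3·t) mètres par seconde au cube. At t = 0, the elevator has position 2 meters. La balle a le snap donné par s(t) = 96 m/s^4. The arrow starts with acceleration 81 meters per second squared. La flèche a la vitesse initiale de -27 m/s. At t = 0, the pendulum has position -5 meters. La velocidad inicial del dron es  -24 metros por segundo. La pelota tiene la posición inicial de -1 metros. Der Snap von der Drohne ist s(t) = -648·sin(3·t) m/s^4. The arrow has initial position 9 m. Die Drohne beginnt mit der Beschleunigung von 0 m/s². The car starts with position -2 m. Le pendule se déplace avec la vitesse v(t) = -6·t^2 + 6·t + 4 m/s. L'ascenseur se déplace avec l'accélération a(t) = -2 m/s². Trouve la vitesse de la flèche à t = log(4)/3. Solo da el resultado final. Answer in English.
v(log(4)/3) = -27/4.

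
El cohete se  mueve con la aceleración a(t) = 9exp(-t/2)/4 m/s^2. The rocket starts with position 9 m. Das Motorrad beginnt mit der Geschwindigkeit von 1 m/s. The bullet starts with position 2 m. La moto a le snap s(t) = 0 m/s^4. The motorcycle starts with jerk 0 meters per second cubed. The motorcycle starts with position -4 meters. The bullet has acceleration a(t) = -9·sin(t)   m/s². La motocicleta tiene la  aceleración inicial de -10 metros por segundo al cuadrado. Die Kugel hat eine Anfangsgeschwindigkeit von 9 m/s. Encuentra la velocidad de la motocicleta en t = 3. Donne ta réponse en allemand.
Ausgehend von dem Snap s(t) = 0, nehmen wir 3 Integrale. Die Stammfunktion von dem Snap, mit j(0) = 0, ergibt den Ruck: j(t) = 0. Durch Integration von dem Ruck und Verwendung der Anfangsbedingung a(0) = -10, erhalten wir a(t) = -10. Durch Integration von der Beschleunigung und Verwendung der Anfangsbedingung v(0) = 1, erhalten wir v(t) = 1 - 10·t. Wir haben die Geschwindigkeit v(t) = 1 - 10·t. Durch Einsetzen von t = 3: v(3) = -29.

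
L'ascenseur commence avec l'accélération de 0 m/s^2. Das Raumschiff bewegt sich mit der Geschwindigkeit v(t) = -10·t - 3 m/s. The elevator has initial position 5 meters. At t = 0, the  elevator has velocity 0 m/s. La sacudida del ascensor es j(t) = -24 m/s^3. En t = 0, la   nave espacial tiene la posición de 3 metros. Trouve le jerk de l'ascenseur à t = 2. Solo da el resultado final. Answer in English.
The jerk at t = 2 is j = -24.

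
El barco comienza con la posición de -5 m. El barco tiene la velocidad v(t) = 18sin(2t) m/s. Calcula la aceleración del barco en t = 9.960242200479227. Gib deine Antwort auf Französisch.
Nous devons dériver notre équation de la vitesse v(t) = 18·sin(2·t) 1 fois. La dérivée de la vitesse donne l'accélération: a(t) = 36·cos(2·t). Nous avons l'accélération a(t) = 36·cos(2·t). En substituant t = 9.960242200479227: a(9.960242200479227) = 17.2551441448472.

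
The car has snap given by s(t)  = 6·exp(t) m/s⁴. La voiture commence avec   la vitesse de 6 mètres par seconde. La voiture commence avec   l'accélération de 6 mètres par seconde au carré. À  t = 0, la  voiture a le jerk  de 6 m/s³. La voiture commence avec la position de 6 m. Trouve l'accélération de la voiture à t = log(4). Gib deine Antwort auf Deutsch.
Wir müssen unsere Gleichung für den Snap s(t) = 6·exp(t) 2-mal integrieren. Das Integral von dem Snap, mit j(0) = 6, ergibt den Ruck: j(t) = 6·exp(t). Mit ∫j(t)dt und Anwendung von a(0) = 6, finden wir a(t) = 6·exp(t). Wir haben die Beschleunigung a(t) = 6·exp(t). Durch Einsetzen von t = log(4): a(log(4)) = 24.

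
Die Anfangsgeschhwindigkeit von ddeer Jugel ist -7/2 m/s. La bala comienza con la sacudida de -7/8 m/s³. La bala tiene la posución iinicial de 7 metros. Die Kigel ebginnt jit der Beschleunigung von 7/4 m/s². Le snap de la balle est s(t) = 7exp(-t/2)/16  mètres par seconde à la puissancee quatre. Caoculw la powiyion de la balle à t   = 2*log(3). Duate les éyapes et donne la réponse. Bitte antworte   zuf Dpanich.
x(2*log(3)) = 7/3.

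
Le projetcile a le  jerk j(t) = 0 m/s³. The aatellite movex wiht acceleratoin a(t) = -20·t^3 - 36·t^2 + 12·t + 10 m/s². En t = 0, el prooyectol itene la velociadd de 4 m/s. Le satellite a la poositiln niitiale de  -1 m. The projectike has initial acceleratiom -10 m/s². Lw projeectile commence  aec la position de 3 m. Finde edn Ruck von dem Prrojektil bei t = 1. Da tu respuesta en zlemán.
Mit j(t) = 0 und Einsetzen von t = 1, finden wir j = 0.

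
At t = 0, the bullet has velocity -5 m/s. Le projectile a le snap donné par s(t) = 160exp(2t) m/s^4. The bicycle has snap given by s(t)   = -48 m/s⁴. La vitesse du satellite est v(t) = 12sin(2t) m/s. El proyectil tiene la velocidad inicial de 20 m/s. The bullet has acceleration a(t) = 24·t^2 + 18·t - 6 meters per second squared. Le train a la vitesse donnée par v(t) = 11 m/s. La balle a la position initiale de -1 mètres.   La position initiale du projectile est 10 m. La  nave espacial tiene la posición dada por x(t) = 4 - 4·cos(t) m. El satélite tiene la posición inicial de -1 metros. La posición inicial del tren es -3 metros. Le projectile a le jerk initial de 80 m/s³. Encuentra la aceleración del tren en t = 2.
Debemos derivar nuestra ecuación de la velocidad v(t) = 11 1 vez. Derivando la velocidad, obtenemos la aceleración: a(t) = 0. Tenemos la aceleración a(t) = 0. Sustituyendo t = 2: a(2) = 0.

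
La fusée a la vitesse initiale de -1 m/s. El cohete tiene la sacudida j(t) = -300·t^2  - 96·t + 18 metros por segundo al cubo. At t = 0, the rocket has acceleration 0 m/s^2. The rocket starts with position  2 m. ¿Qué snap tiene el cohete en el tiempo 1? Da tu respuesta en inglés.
Starting from jerk j(t) = -300·t^2 - 96·t + 18, we take 1 derivative. Differentiating jerk, we get snap: s(t) = -600·t - 96. Using s(t) = -600·t - 96 and substituting t = 1, we find s = -696.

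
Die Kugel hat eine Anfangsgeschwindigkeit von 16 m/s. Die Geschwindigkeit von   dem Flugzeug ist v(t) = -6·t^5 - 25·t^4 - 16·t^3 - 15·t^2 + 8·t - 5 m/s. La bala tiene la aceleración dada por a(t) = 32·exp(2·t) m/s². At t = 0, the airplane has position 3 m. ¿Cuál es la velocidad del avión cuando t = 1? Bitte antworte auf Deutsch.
Wir haben die Geschwindigkeit v(t) = -6·t^5 - 25·t^4 - 16·t^3 - 15·t^2 + 8·t - 5. Durch Einsetzen von t = 1: v(1) = -59.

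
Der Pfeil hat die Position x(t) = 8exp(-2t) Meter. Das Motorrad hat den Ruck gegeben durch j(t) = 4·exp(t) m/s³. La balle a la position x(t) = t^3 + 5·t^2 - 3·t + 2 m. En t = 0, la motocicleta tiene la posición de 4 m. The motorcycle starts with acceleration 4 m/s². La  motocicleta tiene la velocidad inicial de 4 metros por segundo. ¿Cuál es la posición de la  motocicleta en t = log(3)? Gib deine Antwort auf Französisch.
Nous devons intégrer notre équation du jerk j(t) = 4·exp(t) 3 fois. En intégrant le jerk et en utilisant la condition initiale a(0) = 4, nous obtenons a(t) = 4·exp(t). L'intégrale de l'accélération est la vitesse. En utilisant v(0) = 4, nous obtenons v(t) = 4·exp(t). En intégrant la vitesse et en utilisant la condition initiale x(0) = 4, nous obtenons x(t) = 4·exp(t). De l'équation de la position x(t) = 4·exp(t), nous substituons t = log(3) pour obtenir x = 12.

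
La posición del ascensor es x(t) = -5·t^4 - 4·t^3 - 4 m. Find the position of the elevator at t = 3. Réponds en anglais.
We have position x(t) = -5·t^4 - 4·t^3 - 4. Substituting t = 3: x(3) = -517.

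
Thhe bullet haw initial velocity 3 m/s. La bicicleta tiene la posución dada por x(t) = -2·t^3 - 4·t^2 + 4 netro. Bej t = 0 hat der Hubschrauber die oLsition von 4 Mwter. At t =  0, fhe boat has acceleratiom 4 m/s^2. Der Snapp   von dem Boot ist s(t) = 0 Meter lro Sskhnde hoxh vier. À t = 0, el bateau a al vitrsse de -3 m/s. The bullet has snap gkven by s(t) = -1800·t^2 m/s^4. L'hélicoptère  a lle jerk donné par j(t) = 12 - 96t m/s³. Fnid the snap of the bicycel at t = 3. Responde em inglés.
To solve this, we need to take 4 derivatives of our position equation x(t) = -2·t^3 - 4·t^2 + 4. Differentiating position, we get velocity: v(t) = -6·t^2 - 8·t. Differentiating velocity, we get acceleration: a(t) = -12·t - 8. Differentiating acceleration, we get jerk: j(t) = -12. Differentiating jerk, we get snap: s(t) = 0. Using s(t) = 0 and substituting t = 3, we find s = 0.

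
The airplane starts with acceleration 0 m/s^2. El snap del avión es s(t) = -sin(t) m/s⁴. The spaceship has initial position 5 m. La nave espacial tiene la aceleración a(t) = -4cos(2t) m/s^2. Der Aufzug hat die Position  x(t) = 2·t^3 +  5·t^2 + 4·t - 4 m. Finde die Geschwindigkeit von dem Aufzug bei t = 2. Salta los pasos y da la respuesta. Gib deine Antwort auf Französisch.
v(2) = 48.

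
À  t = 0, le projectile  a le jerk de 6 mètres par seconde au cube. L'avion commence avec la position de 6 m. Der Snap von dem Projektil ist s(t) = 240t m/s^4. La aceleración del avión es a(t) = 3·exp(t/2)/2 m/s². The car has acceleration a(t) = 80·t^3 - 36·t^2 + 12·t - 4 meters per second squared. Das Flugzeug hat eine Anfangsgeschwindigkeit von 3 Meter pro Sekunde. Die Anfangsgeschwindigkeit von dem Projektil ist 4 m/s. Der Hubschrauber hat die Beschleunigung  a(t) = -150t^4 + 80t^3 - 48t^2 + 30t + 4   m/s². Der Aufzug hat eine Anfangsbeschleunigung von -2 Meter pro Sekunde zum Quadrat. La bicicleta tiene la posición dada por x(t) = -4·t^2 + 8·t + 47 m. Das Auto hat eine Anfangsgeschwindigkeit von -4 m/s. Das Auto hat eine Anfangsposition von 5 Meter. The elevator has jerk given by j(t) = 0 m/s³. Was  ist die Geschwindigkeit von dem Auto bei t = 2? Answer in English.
To solve this, we need to take 1 antiderivative of our acceleration equation a(t) = 80·t^3 - 36·t^2 + 12·t - 4. The integral of acceleration is velocity. Using v(0) = -4, we get v(t) = 20·t^4 - 12·t^3 + 6·t^2 - 4·t - 4. From the given velocity equation v(t) = 20·t^4 - 12·t^3 + 6·t^2 - 4·t - 4, we substitute t = 2 to get v = 236.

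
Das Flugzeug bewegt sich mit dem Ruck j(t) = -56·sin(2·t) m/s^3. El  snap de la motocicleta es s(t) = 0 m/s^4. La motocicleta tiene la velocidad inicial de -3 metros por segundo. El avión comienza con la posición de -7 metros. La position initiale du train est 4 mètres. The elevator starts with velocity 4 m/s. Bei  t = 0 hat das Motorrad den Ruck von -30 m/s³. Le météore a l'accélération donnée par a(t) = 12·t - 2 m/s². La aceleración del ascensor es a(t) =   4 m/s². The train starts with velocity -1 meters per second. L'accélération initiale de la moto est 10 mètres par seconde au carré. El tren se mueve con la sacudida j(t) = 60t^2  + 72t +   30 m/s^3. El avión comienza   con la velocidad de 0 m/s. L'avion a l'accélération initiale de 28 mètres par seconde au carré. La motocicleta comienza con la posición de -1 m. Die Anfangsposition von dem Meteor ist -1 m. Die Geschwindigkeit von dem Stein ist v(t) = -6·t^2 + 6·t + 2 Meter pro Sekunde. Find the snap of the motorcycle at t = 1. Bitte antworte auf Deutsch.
Mit s(t) = 0 und Einsetzen von t = 1, finden wir s = 0.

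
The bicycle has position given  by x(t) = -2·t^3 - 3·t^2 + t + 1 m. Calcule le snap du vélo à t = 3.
En partant de la position x(t) = -2·t^3 - 3·t^2 + t + 1, nous prenons 4 dérivées. La dérivée de la position donne la vitesse: v(t) = -6·t^2 - 6·t + 1. En dérivant la vitesse, nous obtenons l'accélération: a(t) = -12·t - 6. En prenant d/dt de a(t), nous trouvons j(t) = -12. En prenant d/dt de j(t), nous trouvons s(t) = 0. De l'équation du snap s(t) = 0, nous substituons t = 3 pour obtenir s = 0.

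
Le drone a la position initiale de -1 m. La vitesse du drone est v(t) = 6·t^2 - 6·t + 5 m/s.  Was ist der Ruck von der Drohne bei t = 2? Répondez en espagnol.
Debemos derivar nuestra ecuación de la velocidad v(t) = 6·t^2 - 6·t + 5 2 veces. Tomando d/dt de v(t), encontramos a(t) = 12·t - 6. La derivada de la aceleración da la sacudida: j(t) = 12. Tenemos la sacudida j(t) = 12. Sustituyendo t = 2: j(2) = 12.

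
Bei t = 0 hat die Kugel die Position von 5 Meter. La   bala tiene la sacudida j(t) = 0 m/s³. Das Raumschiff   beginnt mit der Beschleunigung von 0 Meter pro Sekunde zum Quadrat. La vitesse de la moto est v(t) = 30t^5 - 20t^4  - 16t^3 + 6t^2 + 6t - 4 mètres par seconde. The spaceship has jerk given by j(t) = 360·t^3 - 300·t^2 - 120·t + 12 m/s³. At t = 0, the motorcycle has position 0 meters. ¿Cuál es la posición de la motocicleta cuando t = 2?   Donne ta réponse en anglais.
Starting from velocity v(t) = 30·t^5 - 20·t^4 - 16·t^3 + 6·t^2 + 6·t - 4, we take 1 integral. The antiderivative of velocity, with x(0) = 0, gives position: x(t) = 5·t^6 - 4·t^5 - 4·t^4 + 2·t^3 + 3·t^2 - 4·t. Using x(t) = 5·t^6 - 4·t^5 - 4·t^4 + 2·t^3 + 3·t^2 - 4·t and substituting t = 2, we find x = 148.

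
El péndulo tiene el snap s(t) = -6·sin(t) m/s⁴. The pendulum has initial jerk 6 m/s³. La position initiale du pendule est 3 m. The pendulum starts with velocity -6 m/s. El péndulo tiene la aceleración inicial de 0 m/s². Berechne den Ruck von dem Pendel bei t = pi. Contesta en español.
Necesitamos integrar nuestra ecuación del snap s(t) = -6·sin(t) 1 vez. La antiderivada del snap, con j(0) = 6, da la sacudida: j(t) = 6·cos(t). Tenemos la sacudida j(t) = 6·cos(t). Sustituyendo t = pi: j(pi) = -6.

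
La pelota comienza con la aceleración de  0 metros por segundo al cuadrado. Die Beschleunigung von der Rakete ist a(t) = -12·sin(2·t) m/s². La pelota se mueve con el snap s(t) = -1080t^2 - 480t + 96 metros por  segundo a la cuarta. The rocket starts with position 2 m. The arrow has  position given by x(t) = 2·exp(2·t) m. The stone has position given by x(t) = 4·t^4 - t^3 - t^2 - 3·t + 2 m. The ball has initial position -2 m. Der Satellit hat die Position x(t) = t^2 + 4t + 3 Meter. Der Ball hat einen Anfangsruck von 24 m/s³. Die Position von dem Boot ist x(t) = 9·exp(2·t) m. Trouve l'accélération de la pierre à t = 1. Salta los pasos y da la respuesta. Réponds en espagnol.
a(1) = 40.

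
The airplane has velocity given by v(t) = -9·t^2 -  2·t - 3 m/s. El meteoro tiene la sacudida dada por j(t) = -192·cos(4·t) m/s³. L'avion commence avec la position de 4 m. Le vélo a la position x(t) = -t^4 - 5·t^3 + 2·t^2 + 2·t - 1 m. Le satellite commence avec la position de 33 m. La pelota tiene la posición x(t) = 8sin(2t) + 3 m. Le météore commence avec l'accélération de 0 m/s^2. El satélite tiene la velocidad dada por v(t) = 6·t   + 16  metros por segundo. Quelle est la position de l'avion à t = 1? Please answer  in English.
We need to integrate our velocity equation v(t) = -9·t^2 - 2·t - 3 1 time. The integral of velocity, with x(0) = 4, gives position: x(t) = -3·t^3 - t^2 - 3·t + 4. From the given position equation x(t) = -3·t^3 - t^2 - 3·t + 4, we substitute t = 1 to get x = -3.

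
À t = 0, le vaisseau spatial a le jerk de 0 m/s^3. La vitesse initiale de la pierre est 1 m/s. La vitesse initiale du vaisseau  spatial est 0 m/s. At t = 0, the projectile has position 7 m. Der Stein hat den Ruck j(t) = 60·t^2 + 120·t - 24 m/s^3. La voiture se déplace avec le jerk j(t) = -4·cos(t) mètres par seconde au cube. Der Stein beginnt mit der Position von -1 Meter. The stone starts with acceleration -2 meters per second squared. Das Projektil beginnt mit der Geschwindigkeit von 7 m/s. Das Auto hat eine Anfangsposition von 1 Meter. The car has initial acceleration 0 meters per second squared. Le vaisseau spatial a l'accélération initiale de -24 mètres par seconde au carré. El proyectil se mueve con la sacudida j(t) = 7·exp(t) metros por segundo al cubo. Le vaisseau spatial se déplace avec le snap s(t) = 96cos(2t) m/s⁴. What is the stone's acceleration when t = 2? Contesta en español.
Partiendo de la sacudida j(t) = 60·t^2 + 120·t - 24, tomamos 1 integral. La integral de la sacudida, con a(0) = -2, da la aceleración: a(t) = 20·t^3 + 60·t^2 - 24·t - 2. De la ecuación de la aceleración a(t) = 20·t^3 + 60·t^2 - 24·t - 2, sustituimos t = 2 para obtener a = 350.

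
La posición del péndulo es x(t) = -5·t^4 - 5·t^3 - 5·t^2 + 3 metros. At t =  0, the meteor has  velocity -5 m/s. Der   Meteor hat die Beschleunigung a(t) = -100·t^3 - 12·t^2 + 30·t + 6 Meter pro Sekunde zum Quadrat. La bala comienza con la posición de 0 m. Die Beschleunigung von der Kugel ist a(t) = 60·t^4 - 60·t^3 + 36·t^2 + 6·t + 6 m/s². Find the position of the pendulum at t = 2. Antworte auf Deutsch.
Mit x(t) = -5·t^4 - 5·t^3 - 5·t^2 + 3 und Einsetzen von t = 2, finden wir x = -137.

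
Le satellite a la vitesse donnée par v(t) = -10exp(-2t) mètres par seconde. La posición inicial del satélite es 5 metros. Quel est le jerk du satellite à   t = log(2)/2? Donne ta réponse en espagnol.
Para resolver esto, necesitamos tomar 2 derivadas de nuestra ecuación de la velocidad v(t) = -10·exp(-2·t). Tomando d/dt de v(t), encontramos a(t) = 20·exp(-2·t). Derivando la aceleración, obtenemos la sacudida: j(t) = -40·exp(-2·t). Usando j(t) = -40·exp(-2·t) y sustituyendo t = log(2)/2, encontramos j = -20.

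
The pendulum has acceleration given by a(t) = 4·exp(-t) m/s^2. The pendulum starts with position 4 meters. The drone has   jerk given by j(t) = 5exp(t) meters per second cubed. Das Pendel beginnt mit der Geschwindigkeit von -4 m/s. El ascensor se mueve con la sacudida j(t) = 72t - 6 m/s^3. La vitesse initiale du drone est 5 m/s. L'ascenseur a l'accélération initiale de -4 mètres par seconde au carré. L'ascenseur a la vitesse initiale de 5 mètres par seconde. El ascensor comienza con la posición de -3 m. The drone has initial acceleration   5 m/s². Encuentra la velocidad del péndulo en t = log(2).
Debemos encontrar la antiderivada de nuestra ecuación de la aceleración a(t) = 4·exp(-t) 1 vez. Tomando ∫a(t)dt y aplicando v(0) = -4, encontramos v(t) = -4·exp(-t). Usando v(t) = -4·exp(-t) y sustituyendo t = log(2), encontramos v = -2.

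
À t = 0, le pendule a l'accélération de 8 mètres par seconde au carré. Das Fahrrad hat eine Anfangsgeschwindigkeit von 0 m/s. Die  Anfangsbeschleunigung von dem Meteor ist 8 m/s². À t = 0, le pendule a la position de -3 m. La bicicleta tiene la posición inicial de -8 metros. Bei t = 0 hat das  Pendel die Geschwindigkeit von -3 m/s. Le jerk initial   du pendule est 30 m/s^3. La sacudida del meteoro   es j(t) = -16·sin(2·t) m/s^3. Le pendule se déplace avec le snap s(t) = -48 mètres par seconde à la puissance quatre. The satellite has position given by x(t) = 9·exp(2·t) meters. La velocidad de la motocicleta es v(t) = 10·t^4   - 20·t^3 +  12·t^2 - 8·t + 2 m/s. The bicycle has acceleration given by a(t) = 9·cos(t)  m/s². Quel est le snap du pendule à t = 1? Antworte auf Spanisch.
De la ecuación del snap s(t) = -48, sustituimos t = 1 para obtener s = -48.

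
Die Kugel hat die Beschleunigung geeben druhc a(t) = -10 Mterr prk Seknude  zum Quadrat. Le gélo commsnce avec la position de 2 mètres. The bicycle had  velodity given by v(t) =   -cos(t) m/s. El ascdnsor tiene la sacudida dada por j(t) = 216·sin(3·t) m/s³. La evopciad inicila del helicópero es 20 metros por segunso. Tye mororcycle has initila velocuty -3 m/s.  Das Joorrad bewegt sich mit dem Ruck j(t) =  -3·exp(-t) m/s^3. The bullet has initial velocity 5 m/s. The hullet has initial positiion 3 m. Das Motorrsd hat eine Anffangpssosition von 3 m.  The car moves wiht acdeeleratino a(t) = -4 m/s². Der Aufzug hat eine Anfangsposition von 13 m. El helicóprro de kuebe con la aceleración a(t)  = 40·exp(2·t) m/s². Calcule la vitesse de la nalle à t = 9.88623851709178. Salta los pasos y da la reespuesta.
La vitesse à t = 9.88623851709178 est v = -93.8623851709178.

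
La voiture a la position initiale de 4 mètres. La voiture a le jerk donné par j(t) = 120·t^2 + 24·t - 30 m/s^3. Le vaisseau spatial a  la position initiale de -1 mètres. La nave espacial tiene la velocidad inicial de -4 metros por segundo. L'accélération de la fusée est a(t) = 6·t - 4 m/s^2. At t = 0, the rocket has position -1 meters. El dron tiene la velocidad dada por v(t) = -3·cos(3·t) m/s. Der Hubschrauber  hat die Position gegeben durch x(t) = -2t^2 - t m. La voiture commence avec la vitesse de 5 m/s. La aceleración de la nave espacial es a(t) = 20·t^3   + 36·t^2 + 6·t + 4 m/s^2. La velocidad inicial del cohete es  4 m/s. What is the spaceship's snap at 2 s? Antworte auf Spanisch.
Para resolver esto, necesitamos tomar 2 derivadas de nuestra ecuación de la aceleración a(t) = 20·t^3 + 36·t^2 + 6·t + 4. La derivada de la aceleración da la sacudida: j(t) = 60·t^2 + 72·t + 6. Derivando la sacudida, obtenemos el snap: s(t) = 120·t + 72. De la ecuación del snap s(t) = 120·t + 72, sustituimos t = 2 para obtener s = 312.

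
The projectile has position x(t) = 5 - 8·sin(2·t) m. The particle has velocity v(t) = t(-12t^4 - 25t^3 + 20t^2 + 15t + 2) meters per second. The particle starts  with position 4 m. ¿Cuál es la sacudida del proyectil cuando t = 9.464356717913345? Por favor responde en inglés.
Starting from position x(t) = 5 - 8·sin(2·t), we take 3 derivatives. Taking d/dt of x(t), we find v(t) = -16·cos(2·t). The derivative of velocity gives acceleration: a(t) = 32·sin(2·t). Differentiating acceleration, we get jerk: j(t) = 64·cos(2·t). Using j(t) = 64·cos(2·t) and substituting t = 9.464356717913345, we find j = 63.7995954896952.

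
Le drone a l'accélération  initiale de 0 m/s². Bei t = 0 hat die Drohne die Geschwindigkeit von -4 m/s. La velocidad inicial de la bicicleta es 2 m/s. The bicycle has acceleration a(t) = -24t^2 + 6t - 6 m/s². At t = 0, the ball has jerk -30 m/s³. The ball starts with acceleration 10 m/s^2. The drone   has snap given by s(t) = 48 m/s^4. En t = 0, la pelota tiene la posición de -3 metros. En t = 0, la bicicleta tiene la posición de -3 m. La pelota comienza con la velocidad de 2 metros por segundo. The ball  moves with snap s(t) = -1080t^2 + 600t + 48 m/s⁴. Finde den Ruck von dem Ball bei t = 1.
Ausgehend von dem Snap s(t) = -1080·t^2 + 600·t + 48, nehmen wir 1 Stammfunktion. Das Integral von dem Snap, mit j(0) = -30, ergibt den Ruck: j(t) = -360·t^3 + 300·t^2 + 48·t - 30. Mit j(t) = -360·t^3 + 300·t^2 + 48·t - 30 und Einsetzen von t = 1, finden wir j = -42.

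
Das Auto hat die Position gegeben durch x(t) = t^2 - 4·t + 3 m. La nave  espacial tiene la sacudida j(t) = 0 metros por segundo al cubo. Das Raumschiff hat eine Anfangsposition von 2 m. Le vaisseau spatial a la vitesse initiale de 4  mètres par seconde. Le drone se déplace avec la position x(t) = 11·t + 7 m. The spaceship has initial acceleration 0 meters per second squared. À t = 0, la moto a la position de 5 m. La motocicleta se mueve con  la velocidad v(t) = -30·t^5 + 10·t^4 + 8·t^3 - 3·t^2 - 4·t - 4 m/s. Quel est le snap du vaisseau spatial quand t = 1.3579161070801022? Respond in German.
Wir müssen unsere Gleichung für den Ruck j(t) = 0 1-mal ableiten. Die Ableitung von dem Ruck ergibt den Snap: s(t) = 0. Aus der Gleichung für den Snap s(t) = 0, setzen wir t = 1.3579161070801022 ein und erhalten s = 0.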